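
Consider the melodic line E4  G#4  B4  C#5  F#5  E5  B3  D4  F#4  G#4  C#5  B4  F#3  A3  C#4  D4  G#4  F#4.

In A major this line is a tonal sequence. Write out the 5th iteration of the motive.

The 6-note cells begin on E4, B3, F#3 — each down a 4th from the last.
Extending down a 4th: C#3 → G#2.
So cell 5 is G#2 B2 D3 E3 A3 G#3.

G#2 B2 D3 E3 A3 G#3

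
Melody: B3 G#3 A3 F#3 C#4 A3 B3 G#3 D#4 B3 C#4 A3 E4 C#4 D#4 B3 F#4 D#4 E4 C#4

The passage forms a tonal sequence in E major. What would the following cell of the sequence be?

G#4 E4 F#4 D#4

Taking 4-note groups, the heads are B3, C#4, D#4, E4, F#4: the pattern moves up a 2nd.
So cell 6 is G#4 E4 F#4 D#4.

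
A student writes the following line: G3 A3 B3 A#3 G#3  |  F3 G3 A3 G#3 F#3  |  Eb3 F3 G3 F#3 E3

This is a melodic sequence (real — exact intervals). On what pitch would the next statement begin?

Db3

Taking 5-note groups, the heads are G3, F3, Eb3: the pattern moves down a 2nd.
The next head, down a 2nd from Eb3, is Db3.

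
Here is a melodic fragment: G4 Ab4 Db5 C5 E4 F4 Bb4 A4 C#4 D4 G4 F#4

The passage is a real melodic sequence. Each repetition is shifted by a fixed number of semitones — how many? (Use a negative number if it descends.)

-3

Taking 4-note groups, the heads are G4, E4, C#4: the pattern moves down a 3rd.
Counting half-steps from G4 to E4: -3.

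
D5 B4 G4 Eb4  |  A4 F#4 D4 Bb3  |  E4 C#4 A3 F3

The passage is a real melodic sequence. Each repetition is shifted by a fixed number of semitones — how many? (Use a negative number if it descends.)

-5

Taking 4-note groups, the heads are D5, A4, E4: the pattern moves down a 4th.
D5→A4 is 69 − 74 = -5 semitones.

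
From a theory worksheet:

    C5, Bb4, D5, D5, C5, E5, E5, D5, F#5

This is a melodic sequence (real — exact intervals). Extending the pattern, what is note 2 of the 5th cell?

F#5

The unit is 3 notes. Position-2 pitches of the 3 shown cells: Bb4, C5, D5.
Carrying that up a 2nd forward: E5 → F#5.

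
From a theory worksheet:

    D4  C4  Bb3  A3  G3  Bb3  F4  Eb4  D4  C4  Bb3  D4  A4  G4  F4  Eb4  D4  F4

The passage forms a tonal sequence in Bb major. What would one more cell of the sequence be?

The 6-note cells begin on D4, F4, A4 — each up a 3rd from the last.
So cell 4 is C5 Bb4 A4 G4 F4 A4.

C5 Bb4 A4 G4 F4 A4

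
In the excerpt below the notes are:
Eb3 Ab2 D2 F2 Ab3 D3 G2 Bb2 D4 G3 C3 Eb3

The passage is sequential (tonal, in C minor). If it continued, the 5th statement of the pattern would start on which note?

The 4-note cells begin on Eb3, Ab3, D4 — each up a 4th from the last.
Extending the heads up a 4th: G4 → C5.

C5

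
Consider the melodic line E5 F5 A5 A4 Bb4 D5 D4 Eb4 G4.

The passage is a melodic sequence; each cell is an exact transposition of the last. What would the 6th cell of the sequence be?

With a 3-note motive the entries are E5, A4, D4, each down a 5th from the previous.
Extending down a 5th: G3 → C3 → F2.
From F2 the exact shape gives F2 Gb2 Bb2.

F2 Gb2 Bb2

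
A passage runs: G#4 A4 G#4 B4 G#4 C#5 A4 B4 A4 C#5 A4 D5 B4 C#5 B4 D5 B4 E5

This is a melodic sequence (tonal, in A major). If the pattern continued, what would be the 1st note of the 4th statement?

C#5

With 6-note cells, note 1 of each statement runs G#4, A4, B4.
One more up a 2nd gives C#5.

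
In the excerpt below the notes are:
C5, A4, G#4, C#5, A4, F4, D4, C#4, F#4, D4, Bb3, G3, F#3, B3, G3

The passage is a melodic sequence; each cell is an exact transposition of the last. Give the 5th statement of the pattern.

Taking 5-note groups, the heads are C5, F4, Bb3: the pattern moves down a 5th.
Extending down a 5th: Eb3 → Ab2.
Statement 5 starts on Ab2 and keeps the same exact contour: Ab2 F2 E2 A2 F2.

Ab2 F2 E2 A2 F2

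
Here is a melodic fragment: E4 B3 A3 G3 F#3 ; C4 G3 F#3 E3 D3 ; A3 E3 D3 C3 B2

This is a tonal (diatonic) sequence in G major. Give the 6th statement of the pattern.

B2 F#2 E2 D2 C2

Taking 5-note groups, the heads are E4, C4, A3: the pattern moves down a 3rd.
Carrying on: F#3 → D3 → B2.
From B2 the diatonic shape gives B2 F#2 E2 D2 C2.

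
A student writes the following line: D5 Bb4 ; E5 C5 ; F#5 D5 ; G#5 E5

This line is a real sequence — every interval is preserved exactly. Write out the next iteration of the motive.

The 2-note cells begin on D5, E5, F#5, G#5 — each up a 2nd from the last.
Statement 5 starts on A#5 and keeps the same exact contour: A#5 F#5.

A#5 F#5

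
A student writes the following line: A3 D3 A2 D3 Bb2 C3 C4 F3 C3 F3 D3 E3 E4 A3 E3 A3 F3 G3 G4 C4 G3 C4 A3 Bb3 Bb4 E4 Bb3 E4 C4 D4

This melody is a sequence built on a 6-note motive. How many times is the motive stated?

5

30 notes in groups of 6 gives 30/6 = 5 statements.
Starts: A3, C4, E4, G4, Bb4 — each up a 3rd.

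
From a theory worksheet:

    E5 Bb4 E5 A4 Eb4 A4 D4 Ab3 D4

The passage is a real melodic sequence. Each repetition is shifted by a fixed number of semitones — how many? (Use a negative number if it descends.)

The 3-note cells begin on E5, A4, D4 — each down a 5th from the last.
Counting half-steps from E5 to A4: -7.

-7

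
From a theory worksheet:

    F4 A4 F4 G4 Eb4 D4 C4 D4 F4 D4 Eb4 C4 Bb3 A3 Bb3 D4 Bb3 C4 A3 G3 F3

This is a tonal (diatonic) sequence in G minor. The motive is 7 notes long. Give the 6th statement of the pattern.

The 7-note cells begin on F4, D4, Bb3 — each down a 3rd from the last.
Carrying on: G3 → Eb3 → C3.
From C3 the diatonic shape gives C3 Eb3 C3 D3 Bb2 A2 G2.

C3 Eb3 C3 D3 Bb2 A2 G2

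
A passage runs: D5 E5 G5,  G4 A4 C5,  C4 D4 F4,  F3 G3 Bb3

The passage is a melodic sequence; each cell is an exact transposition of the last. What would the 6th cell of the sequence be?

Eb2 F2 Ab2

Unit = 3 notes; the statements start on D5, G4, C4, F3, moving down a 5th each time.
Extending down a 5th: Bb2 → Eb2.
Statement 6 starts on Eb2 and keeps the same exact contour: Eb2 F2 Ab2.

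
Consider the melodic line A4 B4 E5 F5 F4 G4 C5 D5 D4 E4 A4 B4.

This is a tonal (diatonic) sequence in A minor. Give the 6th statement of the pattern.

Unit = 4 notes; the statements start on A4, F4, D4, moving down a 3rd each time.
Continuing the starts: B3 → G3 → E3.
So cell 6 is E3 F3 B3 C4.

E3 F3 B3 C4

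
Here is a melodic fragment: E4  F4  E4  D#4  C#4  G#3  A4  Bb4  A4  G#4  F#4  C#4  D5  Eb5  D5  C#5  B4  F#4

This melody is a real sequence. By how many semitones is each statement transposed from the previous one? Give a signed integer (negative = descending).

The 6-note cells begin on E4, A4, D5 — each up a 4th from the last.
Counting half-steps from E4 to A4: 5.

5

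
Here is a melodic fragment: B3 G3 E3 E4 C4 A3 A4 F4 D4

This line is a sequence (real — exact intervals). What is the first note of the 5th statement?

G5

With a 3-note motive the entries are B3, E4, A4, each up a 4th from the previous.
Extending the heads up a 4th: D5 → G5.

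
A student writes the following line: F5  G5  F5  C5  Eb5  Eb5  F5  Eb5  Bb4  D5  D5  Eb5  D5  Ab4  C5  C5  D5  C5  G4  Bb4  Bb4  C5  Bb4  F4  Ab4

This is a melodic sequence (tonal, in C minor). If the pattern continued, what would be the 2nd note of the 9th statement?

F4

Grouping in 5s, the 2nd note of each cell is G5, F5, Eb5, D5, C5.
Extending down a 2nd: Bb4 → Ab4 → G4 → F4.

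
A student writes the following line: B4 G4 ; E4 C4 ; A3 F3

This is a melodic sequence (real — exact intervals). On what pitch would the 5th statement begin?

G2

The 2-note cells begin on B4, E4, A3 — each down a 5th from the last.
Extending the heads down a 5th: D3 → G2.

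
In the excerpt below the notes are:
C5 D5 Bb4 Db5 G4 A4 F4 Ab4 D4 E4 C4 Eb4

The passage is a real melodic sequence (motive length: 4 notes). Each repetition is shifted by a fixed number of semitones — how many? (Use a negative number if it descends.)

The 4-note cells begin on C5, G4, D4 — each down a 4th from the last.
Counting half-steps from C5 to G4: -5.

-5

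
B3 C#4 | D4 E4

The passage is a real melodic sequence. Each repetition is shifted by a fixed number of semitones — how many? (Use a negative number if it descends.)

With a 2-note motive the entries are B3, D4, each up a 3rd from the previous.
B3→D4 is 62 − 59 = 3 semitones.

3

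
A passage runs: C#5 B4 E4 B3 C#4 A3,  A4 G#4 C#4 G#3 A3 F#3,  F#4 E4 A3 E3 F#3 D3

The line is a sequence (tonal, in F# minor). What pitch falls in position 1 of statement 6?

G#3

Grouping in 6s, the 1st note of each cell is C#5, A4, F#4.
Extending down a 3rd: D4 → B3 → G#3.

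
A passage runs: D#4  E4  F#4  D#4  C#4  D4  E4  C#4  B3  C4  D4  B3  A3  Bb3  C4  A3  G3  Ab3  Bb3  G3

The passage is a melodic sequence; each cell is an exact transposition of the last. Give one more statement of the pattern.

Taking 4-note groups, the heads are D#4, C#4, B3, A3, G3: the pattern moves down a 2nd.
From F3 the exact shape gives F3 Gb3 Ab3 F3.

F3 Gb3 Ab3 F3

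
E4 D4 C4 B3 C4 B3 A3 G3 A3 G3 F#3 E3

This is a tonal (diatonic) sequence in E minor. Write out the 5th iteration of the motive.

Taking 4-note groups, the heads are E4, C4, A3: the pattern moves down a 3rd.
Continuing the starts: F#3 → D3.
Statement 5 starts on D3 and keeps the same diatonic contour: D3 C3 B2 A2.

D3 C3 B2 A2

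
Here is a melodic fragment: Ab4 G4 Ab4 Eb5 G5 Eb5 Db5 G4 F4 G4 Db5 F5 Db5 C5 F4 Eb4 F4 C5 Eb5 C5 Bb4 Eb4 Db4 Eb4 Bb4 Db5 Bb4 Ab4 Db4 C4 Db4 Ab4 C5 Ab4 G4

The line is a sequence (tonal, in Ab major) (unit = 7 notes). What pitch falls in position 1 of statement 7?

The unit is 7 notes. Position-1 pitches of the 5 shown cells: Ab4, G4, F4, Eb4, Db4.
Carrying that down a 2nd forward: C4 → Bb3.

Bb3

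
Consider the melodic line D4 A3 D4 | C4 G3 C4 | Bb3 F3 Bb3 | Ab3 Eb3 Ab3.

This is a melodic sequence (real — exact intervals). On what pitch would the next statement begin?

Gb3

Taking 3-note groups, the heads are D4, C4, Bb3, Ab3: the pattern moves down a 2nd.
One more step down a 2nd gives Gb3.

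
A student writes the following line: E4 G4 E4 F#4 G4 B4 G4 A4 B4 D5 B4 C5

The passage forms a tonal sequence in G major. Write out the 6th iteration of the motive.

A5 C6 A5 B5

Unit = 4 notes; the statements start on E4, G4, B4, moving up a 3rd each time.
Extending up a 3rd: D5 → F#5 → A5.
So cell 6 is A5 C6 A5 B5.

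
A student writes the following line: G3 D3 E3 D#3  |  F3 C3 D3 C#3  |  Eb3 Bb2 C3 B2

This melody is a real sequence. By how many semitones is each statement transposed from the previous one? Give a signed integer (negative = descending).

-2

Unit = 4 notes; the statements start on G3, F3, Eb3, moving down a 2nd each time.
Counting half-steps from G3 to F3: -2.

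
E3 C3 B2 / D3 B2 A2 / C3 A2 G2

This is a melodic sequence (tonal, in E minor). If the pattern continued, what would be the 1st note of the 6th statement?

With 3-note cells, note 1 of each statement runs E3, D3, C3.
Extending down a 2nd: B2 → A2 → G2.

G2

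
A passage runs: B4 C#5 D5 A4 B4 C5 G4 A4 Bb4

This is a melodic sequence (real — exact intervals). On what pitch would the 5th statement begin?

Taking 3-note groups, the heads are B4, A4, G4: the pattern moves down a 2nd.
Continuing: F4 → Eb4. Statement 5 starts on Eb4.

Eb4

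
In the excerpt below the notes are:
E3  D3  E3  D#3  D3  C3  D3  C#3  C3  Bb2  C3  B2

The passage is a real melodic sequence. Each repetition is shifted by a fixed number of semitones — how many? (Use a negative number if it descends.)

-2

Unit = 4 notes; the statements start on E3, D3, C3, moving down a 2nd each time.
E3→D3 is 50 − 52 = -2 semitones.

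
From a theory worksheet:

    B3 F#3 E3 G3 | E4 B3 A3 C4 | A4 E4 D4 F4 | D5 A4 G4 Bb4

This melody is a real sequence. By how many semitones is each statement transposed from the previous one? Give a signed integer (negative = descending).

Unit = 4 notes; the statements start on B3, E4, A4, D5, moving up a 4th each time.
B3 to E4 spans +5 semitones.

5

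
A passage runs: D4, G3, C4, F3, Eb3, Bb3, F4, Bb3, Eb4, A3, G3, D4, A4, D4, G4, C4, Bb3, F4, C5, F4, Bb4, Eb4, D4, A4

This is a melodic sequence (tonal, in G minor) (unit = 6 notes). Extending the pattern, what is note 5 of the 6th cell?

With 6-note cells, note 5 of each statement runs Eb3, G3, Bb3, D4.
Extending up a 3rd: F4 → A4.

A4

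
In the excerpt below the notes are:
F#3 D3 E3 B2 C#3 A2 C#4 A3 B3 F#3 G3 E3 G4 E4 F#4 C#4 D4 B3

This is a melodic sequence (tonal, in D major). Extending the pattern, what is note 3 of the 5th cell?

Grouping in 6s, the 3rd note of each cell is E3, B3, F#4.
Extending up a 5th: C#5 → G5.

G5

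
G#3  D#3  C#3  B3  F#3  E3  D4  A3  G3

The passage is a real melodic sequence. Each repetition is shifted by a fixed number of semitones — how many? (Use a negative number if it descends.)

Taking 3-note groups, the heads are G#3, B3, D4: the pattern moves up a 3rd.
G#3→B3 is 59 − 56 = 3 semitones.

3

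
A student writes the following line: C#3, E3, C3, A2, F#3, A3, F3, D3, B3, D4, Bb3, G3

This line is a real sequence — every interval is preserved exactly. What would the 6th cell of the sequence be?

D5 F5 Db5 Bb4

The 4-note cells begin on C#3, F#3, B3 — each up a 4th from the last.
Continuing the starts: E4 → A4 → D5.
So cell 6 is D5 F5 Db5 Bb4.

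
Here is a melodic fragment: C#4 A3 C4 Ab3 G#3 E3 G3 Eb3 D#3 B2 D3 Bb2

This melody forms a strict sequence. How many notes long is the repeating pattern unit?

4

12 notes total. Splitting into 3 groups of 4:
C#4 A3 C4 Ab3 | G#3 E3 G3 Eb3 | D#3 B2 D3 Bb2
Each cell is the previous one down a 4th — so the unit is 4 notes.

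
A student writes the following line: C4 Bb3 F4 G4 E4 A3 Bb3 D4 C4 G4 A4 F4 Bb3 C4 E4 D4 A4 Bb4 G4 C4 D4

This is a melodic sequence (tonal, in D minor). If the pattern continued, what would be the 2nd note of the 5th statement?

F4

Grouping in 7s, the 2nd note of each cell is Bb3, C4, D4.
Extending up a 2nd: E4 → F4.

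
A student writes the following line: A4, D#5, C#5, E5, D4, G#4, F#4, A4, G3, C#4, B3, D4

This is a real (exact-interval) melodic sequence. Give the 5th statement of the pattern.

F2 B2 A2 C3

Unit = 4 notes; the statements start on A4, D4, G3, moving down a 5th each time.
Carrying on: C3 → F2.
From F2 the exact shape gives F2 B2 A2 C3.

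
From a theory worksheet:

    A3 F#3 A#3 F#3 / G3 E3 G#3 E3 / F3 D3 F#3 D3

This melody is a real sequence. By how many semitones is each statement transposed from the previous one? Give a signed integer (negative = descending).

-2

With a 4-note motive the entries are A3, G3, F3, each down a 2nd from the previous.
Counting half-steps from A3 to G3: -2.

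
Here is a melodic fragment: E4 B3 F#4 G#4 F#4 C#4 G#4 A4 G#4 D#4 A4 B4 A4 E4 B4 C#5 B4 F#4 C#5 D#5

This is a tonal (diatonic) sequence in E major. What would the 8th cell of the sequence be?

With a 4-note motive the entries are E4, F#4, G#4, A4, B4, each up a 2nd from the previous.
Continuing the starts: C#5 → D#5 → E5.
Statement 8 starts on E5 and keeps the same diatonic contour: E5 B4 F#5 G#5.

E5 B4 F#5 G#5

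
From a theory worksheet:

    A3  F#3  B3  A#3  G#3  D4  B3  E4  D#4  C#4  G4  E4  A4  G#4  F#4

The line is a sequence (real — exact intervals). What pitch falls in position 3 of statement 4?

D5

Grouping in 5s, the 3rd note of each cell is B3, E4, A4.
Each moves up a 4th; the next is D5.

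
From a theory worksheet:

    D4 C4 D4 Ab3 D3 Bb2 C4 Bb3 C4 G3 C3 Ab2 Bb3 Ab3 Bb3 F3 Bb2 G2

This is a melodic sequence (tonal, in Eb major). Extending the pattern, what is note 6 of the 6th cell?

D2

The unit is 6 notes. Position-6 pitches of the 3 shown cells: Bb2, Ab2, G2.
Extending down a 2nd: F2 → Eb2 → D2.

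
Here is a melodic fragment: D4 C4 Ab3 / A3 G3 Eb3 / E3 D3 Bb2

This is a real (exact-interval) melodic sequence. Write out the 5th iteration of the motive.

Taking 3-note groups, the heads are D4, A3, E3: the pattern moves down a 4th.
Extending down a 4th: B2 → F#2.
From F#2 the exact shape gives F#2 E2 C2.

F#2 E2 C2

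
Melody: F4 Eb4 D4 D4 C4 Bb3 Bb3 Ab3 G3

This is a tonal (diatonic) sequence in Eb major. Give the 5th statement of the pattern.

Eb3 D3 C3

With a 3-note motive the entries are F4, D4, Bb3, each down a 3rd from the previous.
Extending down a 3rd: G3 → Eb3.
So cell 5 is Eb3 D3 C3.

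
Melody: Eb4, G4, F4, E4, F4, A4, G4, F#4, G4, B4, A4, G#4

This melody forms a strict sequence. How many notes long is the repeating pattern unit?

4

12 notes total. Splitting into 3 groups of 4:
Eb4 G4 F4 E4 | F4 A4 G4 F#4 | G4 B4 A4 G#4
That's a consistent up a 2nd shift per cell, and no other grouping gives one.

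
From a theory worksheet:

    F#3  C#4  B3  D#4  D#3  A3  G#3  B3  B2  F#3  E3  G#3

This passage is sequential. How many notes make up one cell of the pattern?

4

12 notes total. Splitting into 3 groups of 4:
F#3 C#4 B3 D#4 | D#3 A3 G#3 B3 | B2 F#3 E3 G#3
Each cell is the previous one down a 3rd — so the unit is 4 notes.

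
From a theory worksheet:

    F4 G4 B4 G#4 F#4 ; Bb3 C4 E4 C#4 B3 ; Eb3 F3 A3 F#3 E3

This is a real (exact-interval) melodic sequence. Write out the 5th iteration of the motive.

Db2 Eb2 G2 E2 D2

The 5-note cells begin on F4, Bb3, Eb3 — each down a 5th from the last.
Carrying on: Ab2 → Db2.
So cell 5 is Db2 Eb2 G2 E2 D2.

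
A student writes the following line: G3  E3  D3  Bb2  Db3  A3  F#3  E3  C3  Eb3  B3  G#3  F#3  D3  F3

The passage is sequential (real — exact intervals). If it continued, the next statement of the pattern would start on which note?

With a 5-note motive the entries are G3, A3, B3, each up a 2nd from the previous.
One more step up a 2nd gives C#4.

C#4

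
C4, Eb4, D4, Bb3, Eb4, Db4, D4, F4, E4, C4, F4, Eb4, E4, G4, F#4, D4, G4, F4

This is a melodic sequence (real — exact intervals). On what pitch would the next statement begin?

The 6-note cells begin on C4, D4, E4 — each up a 2nd from the last.
One more step up a 2nd gives F#4.

F#4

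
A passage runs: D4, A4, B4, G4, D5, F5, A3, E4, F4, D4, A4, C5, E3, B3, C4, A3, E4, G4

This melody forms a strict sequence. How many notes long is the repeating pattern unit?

Try groups of 6 (3 cells in 18 notes):
D4 A4 B4 G4 D5 F5 | A3 E4 F4 D4 A4 C5 | E3 B3 C4 A3 E4 G4
Every group is a transposition down a 4th of the one before; no shorter unit works.

6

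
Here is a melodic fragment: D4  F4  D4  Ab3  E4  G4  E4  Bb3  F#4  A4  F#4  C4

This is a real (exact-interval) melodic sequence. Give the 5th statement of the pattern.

Unit = 4 notes; the statements start on D4, E4, F#4, moving up a 2nd each time.
Carrying on: G#4 → A#4.
So cell 5 is A#4 C#5 A#4 E4.

A#4 C#5 A#4 E4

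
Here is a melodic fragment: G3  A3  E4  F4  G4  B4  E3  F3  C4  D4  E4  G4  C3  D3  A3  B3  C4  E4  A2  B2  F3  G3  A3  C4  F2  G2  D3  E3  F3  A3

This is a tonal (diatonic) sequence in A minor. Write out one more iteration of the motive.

D2 E2 B2 C3 D3 F3

The 6-note cells begin on G3, E3, C3, A2, F2 — each down a 3rd from the last.
From D2 the diatonic shape gives D2 E2 B2 C3 D3 F3.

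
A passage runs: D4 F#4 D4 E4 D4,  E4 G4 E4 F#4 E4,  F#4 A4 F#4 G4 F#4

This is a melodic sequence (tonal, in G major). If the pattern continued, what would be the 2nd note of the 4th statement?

B4

Grouping in 5s, the 2nd note of each cell is F#4, G4, A4.
Each moves up a 2nd; the next is B4.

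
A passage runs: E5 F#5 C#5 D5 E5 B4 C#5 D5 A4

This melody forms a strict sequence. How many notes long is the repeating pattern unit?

9 notes total. Splitting into 3 groups of 3:
E5 F#5 C#5 | D5 E5 B4 | C#5 D5 A4
Every group is a transposition down a 2nd of the one before; no shorter unit works.

3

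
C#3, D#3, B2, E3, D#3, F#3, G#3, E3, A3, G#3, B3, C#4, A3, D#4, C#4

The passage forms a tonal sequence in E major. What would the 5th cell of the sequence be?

A4 B4 G#4 C#5 B4

The 5-note cells begin on C#3, F#3, B3 — each up a 4th from the last.
Continuing the starts: E4 → A4.
So cell 5 is A4 B4 G#4 C#5 B4.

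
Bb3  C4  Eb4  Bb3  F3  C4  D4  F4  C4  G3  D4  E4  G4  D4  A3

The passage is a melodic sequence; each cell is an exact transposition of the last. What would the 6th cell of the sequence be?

G#4 A#4 C#5 G#4 D#4

Taking 5-note groups, the heads are Bb3, C4, D4: the pattern moves up a 2nd.
Continuing the starts: E4 → F#4 → G#4.
So cell 6 is G#4 A#4 C#5 G#4 D#4.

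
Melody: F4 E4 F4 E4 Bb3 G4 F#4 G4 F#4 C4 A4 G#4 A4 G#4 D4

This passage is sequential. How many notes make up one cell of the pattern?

There are 15 notes; a 5-note unit gives 3 cells:
F4 E4 F4 E4 Bb3 | G4 F#4 G4 F#4 C4 | A4 G#4 A4 G#4 D4
Every group is a transposition up a 2nd of the one before; no shorter unit works.

5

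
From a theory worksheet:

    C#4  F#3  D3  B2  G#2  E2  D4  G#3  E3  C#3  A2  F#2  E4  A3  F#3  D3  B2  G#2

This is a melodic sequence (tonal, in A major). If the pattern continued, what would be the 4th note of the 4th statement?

Grouping in 6s, the 4th note of each cell is B2, C#3, D3.
From D3, up a 2nd gives E3.

E3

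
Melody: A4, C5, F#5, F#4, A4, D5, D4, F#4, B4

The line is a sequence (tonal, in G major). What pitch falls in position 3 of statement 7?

The unit is 3 notes. Position-3 pitches of the 3 shown cells: F#5, D5, B4.
Extending down a 3rd: G4 → E4 → C4 → A3.

A3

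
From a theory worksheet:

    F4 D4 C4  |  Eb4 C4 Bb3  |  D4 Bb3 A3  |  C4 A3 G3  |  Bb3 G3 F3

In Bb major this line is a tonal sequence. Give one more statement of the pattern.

A3 F3 Eb3

Taking 3-note groups, the heads are F4, Eb4, D4, C4, Bb3: the pattern moves down a 2nd.
Statement 6 starts on A3 and keeps the same diatonic contour: A3 F3 Eb3.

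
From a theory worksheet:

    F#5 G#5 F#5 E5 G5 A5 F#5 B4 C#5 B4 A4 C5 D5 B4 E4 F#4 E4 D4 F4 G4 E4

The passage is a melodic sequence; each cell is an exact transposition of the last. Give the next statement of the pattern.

The 7-note cells begin on F#5, B4, E4 — each down a 5th from the last.
From A3 the exact shape gives A3 B3 A3 G3 Bb3 C4 A3.

A3 B3 A3 G3 Bb3 C4 A3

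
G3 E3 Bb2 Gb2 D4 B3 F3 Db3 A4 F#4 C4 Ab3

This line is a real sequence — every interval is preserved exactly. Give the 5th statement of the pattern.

The 4-note cells begin on G3, D4, A4 — each up a 5th from the last.
Carrying on: E5 → B5.
Statement 5 starts on B5 and keeps the same exact contour: B5 G#5 D5 Bb4.

B5 G#5 D5 Bb4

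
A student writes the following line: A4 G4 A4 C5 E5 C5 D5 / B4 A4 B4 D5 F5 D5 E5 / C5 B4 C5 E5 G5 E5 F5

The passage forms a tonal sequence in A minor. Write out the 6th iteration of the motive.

F5 E5 F5 A5 C6 A5 B5

With a 7-note motive the entries are A4, B4, C5, each up a 2nd from the previous.
Extending up a 2nd: D5 → E5 → F5.
So cell 6 is F5 E5 F5 A5 C6 A5 B5.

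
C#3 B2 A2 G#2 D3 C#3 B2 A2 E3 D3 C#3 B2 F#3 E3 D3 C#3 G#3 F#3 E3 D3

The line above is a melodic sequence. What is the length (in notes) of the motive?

4

There are 20 notes; a 4-note unit gives 5 cells:
C#3 B2 A2 G#2 | D3 C#3 B2 A2 | E3 D3 C#3 B2 | F#3 E3 D3 C#3 | G#3 F#3 E3 D3
That's a consistent up a 2nd shift per cell, and no other grouping gives one.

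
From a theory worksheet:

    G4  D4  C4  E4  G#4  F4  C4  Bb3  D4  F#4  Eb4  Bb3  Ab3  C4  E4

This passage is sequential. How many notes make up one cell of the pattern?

There are 15 notes; a 5-note unit gives 3 cells:
G4 D4 C4 E4 G#4 | F4 C4 Bb3 D4 F#4 | Eb4 Bb3 Ab3 C4 E4
Each cell is the previous one down a 2nd — so the unit is 5 notes.

5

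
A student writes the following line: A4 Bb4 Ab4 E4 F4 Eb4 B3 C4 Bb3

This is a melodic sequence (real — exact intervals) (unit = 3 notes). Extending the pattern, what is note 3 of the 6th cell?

With 3-note cells, note 3 of each statement runs Ab4, Eb4, Bb3.
Carrying that down a 4th forward: F3 → C3 → G2.

G2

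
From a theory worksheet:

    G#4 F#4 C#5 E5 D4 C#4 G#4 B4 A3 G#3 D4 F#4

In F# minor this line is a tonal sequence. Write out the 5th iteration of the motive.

B2 A2 E3 G#3

With a 4-note motive the entries are G#4, D4, A3, each down a 4th from the previous.
Extending down a 4th: E3 → B2.
Statement 5 starts on B2 and keeps the same diatonic contour: B2 A2 E3 G#3.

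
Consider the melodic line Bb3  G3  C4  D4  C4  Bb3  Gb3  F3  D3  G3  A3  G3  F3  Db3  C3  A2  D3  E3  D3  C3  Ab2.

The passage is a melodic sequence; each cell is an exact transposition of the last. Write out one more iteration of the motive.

With a 7-note motive the entries are Bb3, F3, C3, each down a 4th from the previous.
From G2 the exact shape gives G2 E2 A2 B2 A2 G2 Eb2.

G2 E2 A2 B2 A2 G2 Eb2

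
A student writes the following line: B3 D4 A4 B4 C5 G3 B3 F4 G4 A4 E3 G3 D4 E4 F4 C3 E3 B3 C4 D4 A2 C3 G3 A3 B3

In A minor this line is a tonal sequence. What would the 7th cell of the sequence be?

D2 F2 C3 D3 E3

Taking 5-note groups, the heads are B3, G3, E3, C3, A2: the pattern moves down a 3rd.
Extending down a 3rd: F2 → D2.
Statement 7 starts on D2 and keeps the same diatonic contour: D2 F2 C3 D3 E3.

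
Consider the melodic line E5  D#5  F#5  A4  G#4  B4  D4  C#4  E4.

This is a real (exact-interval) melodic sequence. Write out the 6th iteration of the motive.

Unit = 3 notes; the statements start on E5, A4, D4, moving down a 5th each time.
Extending down a 5th: G3 → C3 → F2.
So cell 6 is F2 E2 G2.

F2 E2 G2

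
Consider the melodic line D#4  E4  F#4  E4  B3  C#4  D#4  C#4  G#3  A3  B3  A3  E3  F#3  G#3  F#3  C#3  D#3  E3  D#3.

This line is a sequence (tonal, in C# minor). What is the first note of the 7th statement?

F#2

Unit = 4 notes; the statements start on D#4, B3, G#3, E3, C#3, moving down a 3rd each time.
Continuing: A2 → F#2. Statement 7 starts on F#2.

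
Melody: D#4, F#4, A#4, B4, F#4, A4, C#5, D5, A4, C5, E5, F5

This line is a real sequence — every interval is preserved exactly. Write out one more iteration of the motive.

Taking 4-note groups, the heads are D#4, F#4, A4: the pattern moves up a 3rd.
From C5 the exact shape gives C5 Eb5 G5 Ab5.

C5 Eb5 G5 Ab5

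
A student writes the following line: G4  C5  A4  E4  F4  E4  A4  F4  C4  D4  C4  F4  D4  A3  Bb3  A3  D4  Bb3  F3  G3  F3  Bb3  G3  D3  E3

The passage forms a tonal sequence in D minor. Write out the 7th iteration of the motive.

Taking 5-note groups, the heads are G4, E4, C4, A3, F3: the pattern moves down a 3rd.
Carrying on: D3 → Bb2.
From Bb2 the diatonic shape gives Bb2 E3 C3 G2 A2.

Bb2 E3 C3 G2 A2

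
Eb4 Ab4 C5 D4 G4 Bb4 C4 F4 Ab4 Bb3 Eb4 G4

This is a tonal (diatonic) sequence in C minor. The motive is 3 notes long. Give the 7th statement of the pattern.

Taking 3-note groups, the heads are Eb4, D4, C4, Bb3: the pattern moves down a 2nd.
Extending down a 2nd: Ab3 → G3 → F3.
Statement 7 starts on F3 and keeps the same diatonic contour: F3 Bb3 D4.

F3 Bb3 D4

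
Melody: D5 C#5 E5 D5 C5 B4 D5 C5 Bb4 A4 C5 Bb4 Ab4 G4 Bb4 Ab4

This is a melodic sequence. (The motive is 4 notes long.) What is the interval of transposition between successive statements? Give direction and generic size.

down a 2nd

The 4-note cells begin on D5, C5, Bb4, Ab4 — each down a 2nd from the last.
D5 to C5 is down a 2nd.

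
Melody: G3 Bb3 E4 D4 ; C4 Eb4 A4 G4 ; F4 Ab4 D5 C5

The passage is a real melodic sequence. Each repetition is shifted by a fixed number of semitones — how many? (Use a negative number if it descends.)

Taking 4-note groups, the heads are G3, C4, F4: the pattern moves up a 4th.
Counting half-steps from G3 to C4: 5.

5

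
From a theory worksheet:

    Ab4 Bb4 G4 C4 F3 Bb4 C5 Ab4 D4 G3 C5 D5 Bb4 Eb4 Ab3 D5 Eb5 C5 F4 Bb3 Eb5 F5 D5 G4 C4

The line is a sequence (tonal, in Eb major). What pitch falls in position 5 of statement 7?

Grouping in 5s, the 5th note of each cell is F3, G3, Ab3, Bb3, C4.
Extending up a 2nd: D4 → Eb4.

Eb4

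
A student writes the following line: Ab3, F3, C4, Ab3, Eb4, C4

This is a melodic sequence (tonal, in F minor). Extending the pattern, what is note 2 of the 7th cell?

Db5

Grouping in 2s, the 2nd note of each cell is F3, Ab3, C4.
Carrying that up a 3rd forward: Eb4 → G4 → Bb4 → Db5.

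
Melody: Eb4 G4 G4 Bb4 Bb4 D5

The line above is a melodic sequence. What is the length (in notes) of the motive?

There are 6 notes; a 2-note unit gives 3 cells:
Eb4 G4 | G4 Bb4 | Bb4 D5
Each cell is the previous one up a 3rd — so the unit is 2 notes.

2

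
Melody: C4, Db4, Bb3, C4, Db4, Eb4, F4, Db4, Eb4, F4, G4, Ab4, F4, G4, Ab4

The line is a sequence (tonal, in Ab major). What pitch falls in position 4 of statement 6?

F5

Grouping in 5s, the 4th note of each cell is C4, Eb4, G4.
Carrying that up a 3rd forward: Bb4 → Db5 → F5.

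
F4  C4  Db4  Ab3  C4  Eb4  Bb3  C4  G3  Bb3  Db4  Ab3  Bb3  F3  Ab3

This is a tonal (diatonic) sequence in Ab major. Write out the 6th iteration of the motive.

Unit = 5 notes; the statements start on F4, Eb4, Db4, moving down a 2nd each time.
Carrying on: C4 → Bb3 → Ab3.
So cell 6 is Ab3 Eb3 F3 C3 Eb3.

Ab3 Eb3 F3 C3 Eb3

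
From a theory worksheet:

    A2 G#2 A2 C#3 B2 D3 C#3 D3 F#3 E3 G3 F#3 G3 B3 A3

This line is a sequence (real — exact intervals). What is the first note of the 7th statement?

Taking 5-note groups, the heads are A2, D3, G3: the pattern moves up a 4th.
Extending the heads up a 4th: C4 → F4 → Bb4 → Eb5.

Eb5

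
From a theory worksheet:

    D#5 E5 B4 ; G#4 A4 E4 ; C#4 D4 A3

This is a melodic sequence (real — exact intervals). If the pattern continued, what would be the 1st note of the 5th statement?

With 3-note cells, note 1 of each statement runs D#5, G#4, C#4.
Extending down a 5th: F#3 → B2.

B2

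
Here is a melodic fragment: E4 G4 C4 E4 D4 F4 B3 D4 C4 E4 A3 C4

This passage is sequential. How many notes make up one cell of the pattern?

Try groups of 4 (3 cells in 12 notes):
E4 G4 C4 E4 | D4 F4 B3 D4 | C4 E4 A3 C4
That's a consistent down a 2nd shift per cell, and no other grouping gives one.

4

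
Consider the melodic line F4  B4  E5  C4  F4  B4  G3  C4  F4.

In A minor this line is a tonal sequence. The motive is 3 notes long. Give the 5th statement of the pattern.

Unit = 3 notes; the statements start on F4, C4, G3, moving down a 4th each time.
Carrying on: D3 → A2.
Statement 5 starts on A2 and keeps the same diatonic contour: A2 D3 G3.

A2 D3 G3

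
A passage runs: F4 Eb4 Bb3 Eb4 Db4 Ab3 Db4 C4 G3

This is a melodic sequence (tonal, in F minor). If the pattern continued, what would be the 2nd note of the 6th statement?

The unit is 3 notes. Position-2 pitches of the 3 shown cells: Eb4, Db4, C4.
Each moves down a 2nd. Continuing: Bb3 → Ab3 → G3.

G3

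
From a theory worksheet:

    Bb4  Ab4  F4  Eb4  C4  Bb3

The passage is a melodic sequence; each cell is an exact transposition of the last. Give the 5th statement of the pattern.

Unit = 2 notes; the statements start on Bb4, F4, C4, moving down a 4th each time.
Continuing the starts: G3 → D3.
Statement 5 starts on D3 and keeps the same exact contour: D3 C3.

D3 C3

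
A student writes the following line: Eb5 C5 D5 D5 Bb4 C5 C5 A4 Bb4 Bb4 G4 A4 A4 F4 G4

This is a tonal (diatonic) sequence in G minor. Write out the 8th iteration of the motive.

The 3-note cells begin on Eb5, D5, C5, Bb4, A4 — each down a 2nd from the last.
Extending down a 2nd: G4 → F4 → Eb4.
So cell 8 is Eb4 C4 D4.

Eb4 C4 D4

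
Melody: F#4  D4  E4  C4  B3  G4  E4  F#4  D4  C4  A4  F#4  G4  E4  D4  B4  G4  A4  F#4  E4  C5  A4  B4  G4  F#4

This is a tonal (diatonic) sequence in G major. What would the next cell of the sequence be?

D5 B4 C5 A4 G4

The 5-note cells begin on F#4, G4, A4, B4, C5 — each up a 2nd from the last.
So cell 6 is D5 B4 C5 A4 G4.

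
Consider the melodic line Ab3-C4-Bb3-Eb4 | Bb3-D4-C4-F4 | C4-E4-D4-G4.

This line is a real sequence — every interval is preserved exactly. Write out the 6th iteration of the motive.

Taking 4-note groups, the heads are Ab3, Bb3, C4: the pattern moves up a 2nd.
Carrying on: D4 → E4 → F#4.
From F#4 the exact shape gives F#4 A#4 G#4 C#5.

F#4 A#4 G#4 C#5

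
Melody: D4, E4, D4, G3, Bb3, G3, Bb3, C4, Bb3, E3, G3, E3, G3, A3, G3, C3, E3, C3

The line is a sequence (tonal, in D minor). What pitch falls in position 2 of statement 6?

Bb2

With 6-note cells, note 2 of each statement runs E4, C4, A3.
Extending down a 3rd: F3 → D3 → Bb2.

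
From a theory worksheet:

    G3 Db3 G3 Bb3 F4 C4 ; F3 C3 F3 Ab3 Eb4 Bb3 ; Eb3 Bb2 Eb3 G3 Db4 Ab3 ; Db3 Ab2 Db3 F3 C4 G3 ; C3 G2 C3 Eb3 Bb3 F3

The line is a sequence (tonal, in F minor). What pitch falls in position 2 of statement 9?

C2

The unit is 6 notes. Position-2 pitches of the 5 shown cells: Db3, C3, Bb2, Ab2, G2.
Extending down a 2nd: F2 → Eb2 → Db2 → C2.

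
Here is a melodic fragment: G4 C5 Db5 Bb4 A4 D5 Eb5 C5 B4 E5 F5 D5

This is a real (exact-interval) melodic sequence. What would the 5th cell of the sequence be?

D#5 G#5 A5 F#5

Unit = 4 notes; the statements start on G4, A4, B4, moving up a 2nd each time.
Continuing the starts: C#5 → D#5.
From D#5 the exact shape gives D#5 G#5 A5 F#5.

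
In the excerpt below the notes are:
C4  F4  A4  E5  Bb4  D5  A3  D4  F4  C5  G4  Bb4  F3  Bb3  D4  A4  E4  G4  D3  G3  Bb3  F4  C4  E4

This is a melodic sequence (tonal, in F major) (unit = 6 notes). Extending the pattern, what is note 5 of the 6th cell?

F3

Grouping in 6s, the 5th note of each cell is Bb4, G4, E4, C4.
Carrying that down a 3rd forward: A3 → F3.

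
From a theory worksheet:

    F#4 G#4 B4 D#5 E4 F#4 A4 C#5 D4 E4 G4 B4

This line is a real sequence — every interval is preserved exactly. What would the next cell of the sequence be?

Unit = 4 notes; the statements start on F#4, E4, D4, moving down a 2nd each time.
Statement 4 starts on C4 and keeps the same exact contour: C4 D4 F4 A4.

C4 D4 F4 A4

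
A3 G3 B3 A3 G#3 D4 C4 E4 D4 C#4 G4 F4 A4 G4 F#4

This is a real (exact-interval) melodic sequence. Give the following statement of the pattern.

C5 Bb4 D5 C5 B4

Unit = 5 notes; the statements start on A3, D4, G4, moving up a 4th each time.
From C5 the exact shape gives C5 Bb4 D5 C5 B4.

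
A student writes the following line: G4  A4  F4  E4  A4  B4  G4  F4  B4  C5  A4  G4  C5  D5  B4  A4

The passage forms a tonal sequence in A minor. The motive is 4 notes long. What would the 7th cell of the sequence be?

F5 G5 E5 D5

Unit = 4 notes; the statements start on G4, A4, B4, C5, moving up a 2nd each time.
Continuing the starts: D5 → E5 → F5.
From F5 the diatonic shape gives F5 G5 E5 D5.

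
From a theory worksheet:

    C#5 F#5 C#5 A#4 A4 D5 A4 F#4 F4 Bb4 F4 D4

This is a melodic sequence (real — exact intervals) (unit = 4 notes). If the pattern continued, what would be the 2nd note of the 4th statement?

Gb4

With 4-note cells, note 2 of each statement runs F#5, D5, Bb4.
Each moves down a 3rd; the next is Gb4.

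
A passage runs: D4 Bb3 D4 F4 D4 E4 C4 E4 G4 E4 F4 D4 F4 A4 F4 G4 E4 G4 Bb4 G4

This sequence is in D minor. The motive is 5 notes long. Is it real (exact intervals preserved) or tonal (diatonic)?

Every note is diatonic to D minor.
Cell 1 has -4 semitones from note 1 to 2, but cell 3 has -3 — the interval quality changes while the contour stays the same, which is the hallmark of a tonal sequence.

tonal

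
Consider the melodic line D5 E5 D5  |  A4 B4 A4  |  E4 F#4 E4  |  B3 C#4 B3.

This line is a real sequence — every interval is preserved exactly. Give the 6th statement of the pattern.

Unit = 3 notes; the statements start on D5, A4, E4, B3, moving down a 4th each time.
Continuing the starts: F#3 → C#3.
From C#3 the exact shape gives C#3 D#3 C#3.

C#3 D#3 C#3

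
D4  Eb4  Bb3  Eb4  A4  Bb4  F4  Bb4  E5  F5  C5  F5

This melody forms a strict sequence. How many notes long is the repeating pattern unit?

4

12 notes total. Splitting into 3 groups of 4:
D4 Eb4 Bb3 Eb4 | A4 Bb4 F4 Bb4 | E5 F5 C5 F5
Each cell is the previous one up a 5th — so the unit is 4 notes.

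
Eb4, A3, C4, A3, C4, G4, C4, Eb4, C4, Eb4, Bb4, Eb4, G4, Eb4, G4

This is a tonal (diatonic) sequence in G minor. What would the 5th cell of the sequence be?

With a 5-note motive the entries are Eb4, G4, Bb4, each up a 3rd from the previous.
Extending up a 3rd: D5 → F5.
From F5 the diatonic shape gives F5 Bb4 D5 Bb4 D5.

F5 Bb4 D5 Bb4 D5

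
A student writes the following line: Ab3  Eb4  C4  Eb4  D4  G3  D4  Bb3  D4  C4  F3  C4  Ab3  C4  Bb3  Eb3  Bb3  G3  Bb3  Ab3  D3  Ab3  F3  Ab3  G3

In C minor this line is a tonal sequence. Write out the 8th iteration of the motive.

Unit = 5 notes; the statements start on Ab3, G3, F3, Eb3, D3, moving down a 2nd each time.
Carrying on: C3 → Bb2 → Ab2.
From Ab2 the diatonic shape gives Ab2 Eb3 C3 Eb3 D3.

Ab2 Eb3 C3 Eb3 D3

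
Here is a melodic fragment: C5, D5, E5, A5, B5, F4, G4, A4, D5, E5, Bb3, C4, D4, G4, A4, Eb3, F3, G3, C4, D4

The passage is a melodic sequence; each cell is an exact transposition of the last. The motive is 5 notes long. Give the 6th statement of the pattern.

Unit = 5 notes; the statements start on C5, F4, Bb3, Eb3, moving down a 5th each time.
Carrying on: Ab2 → Db2.
So cell 6 is Db2 Eb2 F2 Bb2 C3.

Db2 Eb2 F2 Bb2 C3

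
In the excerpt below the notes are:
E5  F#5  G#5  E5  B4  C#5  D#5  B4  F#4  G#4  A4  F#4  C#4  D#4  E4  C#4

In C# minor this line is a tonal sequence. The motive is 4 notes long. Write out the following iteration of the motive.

Taking 4-note groups, the heads are E5, B4, F#4, C#4: the pattern moves down a 4th.
From G#3 the diatonic shape gives G#3 A3 B3 G#3.

G#3 A3 B3 G#3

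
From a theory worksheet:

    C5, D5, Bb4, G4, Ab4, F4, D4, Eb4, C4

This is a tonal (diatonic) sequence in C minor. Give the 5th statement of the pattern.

The 3-note cells begin on C5, G4, D4 — each down a 4th from the last.
Continuing the starts: Ab3 → Eb3.
From Eb3 the diatonic shape gives Eb3 F3 D3.

Eb3 F3 D3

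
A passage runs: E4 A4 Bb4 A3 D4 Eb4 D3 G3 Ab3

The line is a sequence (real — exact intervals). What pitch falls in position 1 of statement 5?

With 3-note cells, note 1 of each statement runs E4, A3, D3.
Carrying that down a 5th forward: G2 → C2.

C2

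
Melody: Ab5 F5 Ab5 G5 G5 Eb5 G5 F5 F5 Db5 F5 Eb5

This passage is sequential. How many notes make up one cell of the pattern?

Try groups of 4 (3 cells in 12 notes):
Ab5 F5 Ab5 G5 | G5 Eb5 G5 F5 | F5 Db5 F5 Eb5
That's a consistent down a 2nd shift per cell, and no other grouping gives one.

4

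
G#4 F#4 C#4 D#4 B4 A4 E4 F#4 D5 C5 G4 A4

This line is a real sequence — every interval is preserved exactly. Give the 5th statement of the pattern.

With a 4-note motive the entries are G#4, B4, D5, each up a 3rd from the previous.
Extending up a 3rd: F5 → Ab5.
Statement 5 starts on Ab5 and keeps the same exact contour: Ab5 Gb5 Db5 Eb5.

Ab5 Gb5 Db5 Eb5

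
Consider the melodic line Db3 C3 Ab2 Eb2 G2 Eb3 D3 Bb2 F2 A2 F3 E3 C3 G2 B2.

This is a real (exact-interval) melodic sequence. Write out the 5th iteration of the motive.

A3 G#3 E3 B2 D#3

Unit = 5 notes; the statements start on Db3, Eb3, F3, moving up a 2nd each time.
Extending up a 2nd: G3 → A3.
So cell 5 is A3 G#3 E3 B2 D#3.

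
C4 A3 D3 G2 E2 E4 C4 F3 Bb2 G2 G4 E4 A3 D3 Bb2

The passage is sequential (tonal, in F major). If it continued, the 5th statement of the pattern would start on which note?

Unit = 5 notes; the statements start on C4, E4, G4, moving up a 3rd each time.
Continuing: Bb4 → D5. Statement 5 starts on D5.

D5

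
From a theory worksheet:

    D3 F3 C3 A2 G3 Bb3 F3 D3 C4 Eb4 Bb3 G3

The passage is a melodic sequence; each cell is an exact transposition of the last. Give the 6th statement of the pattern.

Eb5 Gb5 Db5 Bb4

Taking 4-note groups, the heads are D3, G3, C4: the pattern moves up a 4th.
Carrying on: F4 → Bb4 → Eb5.
From Eb5 the exact shape gives Eb5 Gb5 Db5 Bb4.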